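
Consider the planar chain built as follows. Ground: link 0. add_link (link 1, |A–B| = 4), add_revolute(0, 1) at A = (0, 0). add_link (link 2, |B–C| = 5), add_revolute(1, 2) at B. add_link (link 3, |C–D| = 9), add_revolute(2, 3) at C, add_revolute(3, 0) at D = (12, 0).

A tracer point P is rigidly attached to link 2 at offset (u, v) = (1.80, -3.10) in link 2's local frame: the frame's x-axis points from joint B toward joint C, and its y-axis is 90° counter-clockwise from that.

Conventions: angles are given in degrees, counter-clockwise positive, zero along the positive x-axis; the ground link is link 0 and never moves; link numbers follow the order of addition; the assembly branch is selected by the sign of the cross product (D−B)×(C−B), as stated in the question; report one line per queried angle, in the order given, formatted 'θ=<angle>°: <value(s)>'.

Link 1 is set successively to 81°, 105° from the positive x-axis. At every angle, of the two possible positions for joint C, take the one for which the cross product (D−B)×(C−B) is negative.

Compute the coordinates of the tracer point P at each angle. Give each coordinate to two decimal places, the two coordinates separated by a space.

A=(0,0), D=(12.00,0)
θ=81°: B = A + 4.00·(cos81°, sin81°) = (0.6257, 3.9508)
θ=81°: |BD| = 12.0409
θ=81°: circle(B,5.00) ∩ circle(D,9.00): a=3.6950, h=3.3685
θ=81°:   candidates: C₊=(5.2214,5.9204) cross=40.560; C₋=(3.0109,-0.4437) cross=-40.560
θ=81°:   branch - wants cross < 0 → take C=(3.0109,-0.4437) (cross=-40.560)
θ=81°: ex = (C−B)/|BC| = (0.4770,-0.8789); ey = (0.8789,0.4770)
θ=81°: P = B + 1.80·ex + -3.10·ey = (-1.2401,0.8899)
θ=105°: B = A + 4.00·(cos105°, sin105°) = (-1.0353, 3.8637)
θ=105°: |BD| = 13.5958
θ=105°: circle(B,5.00) ∩ circle(D,9.00): a=4.7385, h=1.5959
θ=105°:   candidates: C₊=(3.9614,4.0472) cross=21.698; C₋=(3.0543,0.9870) cross=-21.698
θ=105°:   branch - wants cross < 0 → take C=(3.0543,0.9870) (cross=-21.698)
θ=105°: ex = (C−B)/|BC| = (0.8179,-0.5753); ey = (0.5753,0.8179)
θ=105°: P = B + 1.80·ex + -3.10·ey = (-1.3466,0.2926)

θ=81°: -1.24 0.89
θ=105°: -1.35 0.29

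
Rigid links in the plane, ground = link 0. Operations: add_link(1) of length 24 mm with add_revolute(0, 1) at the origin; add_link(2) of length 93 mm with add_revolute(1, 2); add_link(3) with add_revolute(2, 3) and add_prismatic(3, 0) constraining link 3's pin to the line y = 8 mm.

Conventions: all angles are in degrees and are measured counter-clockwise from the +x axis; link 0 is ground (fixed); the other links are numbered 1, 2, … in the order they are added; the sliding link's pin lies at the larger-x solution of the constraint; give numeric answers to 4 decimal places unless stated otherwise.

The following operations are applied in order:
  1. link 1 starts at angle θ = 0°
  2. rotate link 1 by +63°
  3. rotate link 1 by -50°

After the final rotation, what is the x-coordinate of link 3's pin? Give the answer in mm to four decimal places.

geometry: r = 24 mm, L = 93 mm, e = 8 mm; θ starts at 0°
rotate link 1 by +63°: θ ← 0° +63° = 63°
rotate link 1 by -50°: θ ← 63° -50° = 13°
crank pin P = (r cos θ, r sin θ) = (23.384882, 5.398825)
h = r sin θ − e = 5.398825 − 8 = -2.601175
x = r cos θ + √(L² − h²) = 23.384882 + 92.963616 = 116.348498

116.3485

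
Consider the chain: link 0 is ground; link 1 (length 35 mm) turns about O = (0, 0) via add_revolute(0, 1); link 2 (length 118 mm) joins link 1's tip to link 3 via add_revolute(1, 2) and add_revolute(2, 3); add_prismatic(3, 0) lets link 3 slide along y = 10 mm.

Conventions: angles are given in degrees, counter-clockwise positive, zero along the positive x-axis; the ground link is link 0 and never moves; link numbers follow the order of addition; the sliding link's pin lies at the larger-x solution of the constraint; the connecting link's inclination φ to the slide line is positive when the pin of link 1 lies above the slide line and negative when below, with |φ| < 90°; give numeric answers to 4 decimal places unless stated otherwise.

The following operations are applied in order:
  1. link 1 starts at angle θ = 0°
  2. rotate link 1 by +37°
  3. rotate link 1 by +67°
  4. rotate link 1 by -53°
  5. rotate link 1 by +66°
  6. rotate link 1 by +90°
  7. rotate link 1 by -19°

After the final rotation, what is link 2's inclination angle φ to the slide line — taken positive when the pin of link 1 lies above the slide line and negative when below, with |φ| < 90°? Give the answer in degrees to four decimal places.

geometry: r = 35 mm, L = 118 mm, e = 10 mm; θ starts at 0°
rotate link 1 by +37°: θ ← 0° +37° = 37°
rotate link 1 by +67°: θ ← 37° +67° = 104°
rotate link 1 by -53°: θ ← 104° -53° = 51°
rotate link 1 by +66°: θ ← 51° +66° = 117°
rotate link 1 by +90°: θ ← 117° +90° = 207°
rotate link 1 by -19°: θ ← 207° -19° = 188°
h = r sin θ − e = -4.871059 − 10 = -14.871059
sin φ = h / L = -14.871059 / 118 = -0.12602592
φ = arcsin(-0.12602592) = -7.240005°

-7.2400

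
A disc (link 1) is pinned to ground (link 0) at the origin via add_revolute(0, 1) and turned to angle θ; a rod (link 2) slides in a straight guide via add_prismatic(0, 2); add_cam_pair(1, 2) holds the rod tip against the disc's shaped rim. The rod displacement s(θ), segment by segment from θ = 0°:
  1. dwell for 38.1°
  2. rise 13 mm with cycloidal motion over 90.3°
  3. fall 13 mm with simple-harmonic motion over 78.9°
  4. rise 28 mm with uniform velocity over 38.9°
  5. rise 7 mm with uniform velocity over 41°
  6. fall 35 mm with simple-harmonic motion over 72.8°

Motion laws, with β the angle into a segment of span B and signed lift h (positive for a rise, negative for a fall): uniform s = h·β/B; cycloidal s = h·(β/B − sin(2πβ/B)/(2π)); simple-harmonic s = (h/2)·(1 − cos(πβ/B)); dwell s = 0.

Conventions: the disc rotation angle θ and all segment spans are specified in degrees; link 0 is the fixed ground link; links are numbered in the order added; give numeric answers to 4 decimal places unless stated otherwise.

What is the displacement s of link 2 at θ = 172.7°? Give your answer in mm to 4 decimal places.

segment 1 (0° to 38.1°, dwell): s unchanged at 0.0000
segment 2 (38.1° to 128.4°, cycloidal, h = 13) is passed completely: s = 0.0000 + (13) = 13.0000
θ = 172.7° falls in segment 3 (128.4° to 207.3°, simple-harmonic, h = -13): β = 172.7 − 128.4 = 44.3°, B = 78.9°; Δs = -13/2·(1 − cos(π·0.5615)) = -7.7475; s = 13.0000 − 7.7475 = 5.2525

5.2525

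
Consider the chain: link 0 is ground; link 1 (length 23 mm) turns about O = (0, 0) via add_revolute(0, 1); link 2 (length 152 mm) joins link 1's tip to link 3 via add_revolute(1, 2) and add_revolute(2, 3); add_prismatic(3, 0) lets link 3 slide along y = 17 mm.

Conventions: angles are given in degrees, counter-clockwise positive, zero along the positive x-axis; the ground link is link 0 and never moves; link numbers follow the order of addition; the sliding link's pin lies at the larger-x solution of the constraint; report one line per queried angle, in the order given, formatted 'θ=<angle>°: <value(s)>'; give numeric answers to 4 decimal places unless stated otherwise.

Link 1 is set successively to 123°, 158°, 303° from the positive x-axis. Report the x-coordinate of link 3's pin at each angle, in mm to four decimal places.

geometry: r = 23 mm, L = 152 mm, e = 17 mm
θ=123°: crank pin P = (r cos θ, r sin θ) = (-12.526698, 19.289423)
θ=123°: h = r sin θ − e = 19.289423 − 17 = 2.289423
θ=123°: x = r cos θ + √(L² − h²) = -12.526698 + 151.982757 = 139.456060
θ=158°: crank pin P = (r cos θ, r sin θ) = (-21.325229, 8.615952)
θ=158°: h = r sin θ − e = 8.615952 − 17 = -8.384048
θ=158°: x = r cos θ + √(L² − h²) = -21.325229 + 151.768599 = 130.443371
θ=303°: crank pin P = (r cos θ, r sin θ) = (12.526698, -19.289423)
θ=303°: h = r sin θ − e = -19.289423 − 17 = -36.289423
θ=303°: x = r cos θ + √(L² − h²) = 12.526698 + 147.604464 = 160.131162

θ=123°: 139.4561
θ=158°: 130.4434
θ=303°: 160.1312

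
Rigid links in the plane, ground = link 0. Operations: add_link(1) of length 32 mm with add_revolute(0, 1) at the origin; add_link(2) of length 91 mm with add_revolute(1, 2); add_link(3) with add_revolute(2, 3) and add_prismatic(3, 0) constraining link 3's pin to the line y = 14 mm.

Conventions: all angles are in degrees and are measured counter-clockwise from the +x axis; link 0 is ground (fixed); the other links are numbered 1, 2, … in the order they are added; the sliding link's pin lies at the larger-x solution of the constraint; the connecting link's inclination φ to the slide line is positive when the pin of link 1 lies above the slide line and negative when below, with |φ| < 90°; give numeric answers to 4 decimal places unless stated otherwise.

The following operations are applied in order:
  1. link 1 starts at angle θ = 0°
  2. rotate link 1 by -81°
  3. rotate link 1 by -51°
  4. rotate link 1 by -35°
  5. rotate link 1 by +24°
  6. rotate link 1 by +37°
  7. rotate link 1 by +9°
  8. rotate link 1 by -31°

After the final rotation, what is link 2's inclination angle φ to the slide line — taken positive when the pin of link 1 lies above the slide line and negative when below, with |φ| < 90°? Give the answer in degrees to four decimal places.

geometry: r = 32 mm, L = 91 mm, e = 14 mm; θ starts at 0°
rotate link 1 by -81°: θ ← 0° -81° = -81°
rotate link 1 by -51°: θ ← -81° -51° = -132°
rotate link 1 by -35°: θ ← -132° -35° = -167°
rotate link 1 by +24°: θ ← -167° +24° = -143°
rotate link 1 by +37°: θ ← -143° +37° = -106°
rotate link 1 by +9°: θ ← -106° +9° = -97°
rotate link 1 by -31°: θ ← -97° -31° = -128°
h = r sin θ − e = -25.216344 − 14 = -39.216344
sin φ = h / L = -39.216344 / 91 = -0.43094884
φ = arcsin(-0.43094884) = -25.527791°

-25.5278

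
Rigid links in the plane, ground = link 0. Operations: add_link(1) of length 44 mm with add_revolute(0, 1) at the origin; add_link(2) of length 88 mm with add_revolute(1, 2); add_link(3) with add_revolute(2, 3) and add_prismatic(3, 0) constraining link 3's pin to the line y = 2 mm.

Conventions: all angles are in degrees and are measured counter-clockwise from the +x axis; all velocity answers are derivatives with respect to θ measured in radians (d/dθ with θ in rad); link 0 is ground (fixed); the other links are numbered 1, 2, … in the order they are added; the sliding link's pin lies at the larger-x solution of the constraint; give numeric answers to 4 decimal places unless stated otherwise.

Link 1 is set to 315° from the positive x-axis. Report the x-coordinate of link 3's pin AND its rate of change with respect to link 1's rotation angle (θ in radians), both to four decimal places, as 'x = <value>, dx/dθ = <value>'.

geometry: r = 44 mm, L = 88 mm, e = 2 mm
crank pin P = (r cos θ, r sin θ) = (31.112698, -31.112698)
h = r sin θ − e = -31.112698 − 2 = -33.112698
x = r cos θ + √(L² − h²) = 31.112698 + 81.532504 = 112.645202
dx/dθ = −r sin θ − h·r cos θ/√(L² − h²) (θ in radians; h = -33.112698) = 43.748461

x = 112.6452, dx/dθ = 43.7485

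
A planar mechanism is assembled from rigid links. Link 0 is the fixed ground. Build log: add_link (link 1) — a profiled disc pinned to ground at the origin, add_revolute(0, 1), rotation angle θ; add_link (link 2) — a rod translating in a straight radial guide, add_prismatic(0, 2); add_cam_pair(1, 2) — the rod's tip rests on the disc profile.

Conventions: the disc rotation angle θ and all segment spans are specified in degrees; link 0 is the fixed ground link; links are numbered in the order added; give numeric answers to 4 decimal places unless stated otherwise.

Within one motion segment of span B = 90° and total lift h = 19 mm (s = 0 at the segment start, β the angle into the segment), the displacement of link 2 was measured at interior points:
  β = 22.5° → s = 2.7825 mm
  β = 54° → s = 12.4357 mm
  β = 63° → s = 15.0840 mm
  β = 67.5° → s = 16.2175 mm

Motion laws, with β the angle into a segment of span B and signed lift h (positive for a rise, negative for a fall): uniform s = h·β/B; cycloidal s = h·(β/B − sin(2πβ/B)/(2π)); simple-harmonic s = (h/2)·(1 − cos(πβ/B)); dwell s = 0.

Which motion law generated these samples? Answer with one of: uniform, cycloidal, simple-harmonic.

candidates at β/B = r: uniform s = h·r (linear in β); cycloidal s = h·(r − sin(2πr)/(2π)); simple-harmonic s = (h/2)(1 − cos(πr))
β=22.5°: printed 2.7825 | uniform 4.7500, cycloidal 1.7261, simple-harmonic 2.7825
β=54°: printed 12.4357 | uniform 11.4000, cycloidal 13.1774, simple-harmonic 12.4357
β=63°: printed 15.0840 | uniform 13.3000, cycloidal 16.1759, simple-harmonic 15.0840
β=67.5°: printed 16.2175 | uniform 14.2500, cycloidal 17.2739, simple-harmonic 16.2175
only one law matches every sample → simple-harmonic

simple-harmonic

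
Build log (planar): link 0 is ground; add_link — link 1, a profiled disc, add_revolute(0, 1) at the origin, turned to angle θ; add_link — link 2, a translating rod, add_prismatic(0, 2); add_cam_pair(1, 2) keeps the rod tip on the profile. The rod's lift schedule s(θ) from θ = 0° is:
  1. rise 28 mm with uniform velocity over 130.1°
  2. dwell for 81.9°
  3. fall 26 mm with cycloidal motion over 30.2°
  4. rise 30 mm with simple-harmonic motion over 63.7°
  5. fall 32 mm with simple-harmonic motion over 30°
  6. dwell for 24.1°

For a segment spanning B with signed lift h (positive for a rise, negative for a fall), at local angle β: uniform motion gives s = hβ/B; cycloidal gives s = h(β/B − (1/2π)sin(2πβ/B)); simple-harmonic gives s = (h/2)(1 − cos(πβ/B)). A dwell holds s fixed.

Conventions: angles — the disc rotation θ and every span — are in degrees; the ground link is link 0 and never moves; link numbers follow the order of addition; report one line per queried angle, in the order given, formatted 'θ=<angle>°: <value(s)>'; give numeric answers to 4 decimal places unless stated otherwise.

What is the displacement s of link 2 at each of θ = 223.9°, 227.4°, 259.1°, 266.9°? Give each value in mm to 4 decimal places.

seg 1 [0°–130.1°] uniform, h=28: full span → s += 28 → s = 28.0000
seg 2 [130.1°–212°] dwell: s stays 28.0000
seg 3 [212°–242.2°] cycloidal, h=-26: θ=223.9° here. β=11.9, B=30.2. -26·(0.3940 − sin(2π·0.3940)/(2π)) = -7.6891 → s = 20.3109
seg 3 [212°–242.2°] cycloidal, h=-26: θ=227.4° here. β=15.4, B=30.2. -26·(0.5099 − sin(2π·0.5099)/(2π)) = -13.5164 → s = 14.4836
seg 3 [212°–242.2°] cycloidal, h=-26: full span → s += -26 → s = 2.0000
seg 4 [242.2°–305.9°] simple-harmonic, h=30: θ=259.1° here. β=16.9, B=63.7. 30/2·(1 − cos(π·0.2653)) = 4.9155 → s = 6.9155
seg 4 [242.2°–305.9°] simple-harmonic, h=30: θ=266.9° here. β=24.7, B=63.7. 30/2·(1 − cos(π·0.3878)) = 9.8195 → s = 11.8195

θ=223.9°: 20.3109
θ=227.4°: 14.4836
θ=259.1°: 6.9155
θ=266.9°: 11.8195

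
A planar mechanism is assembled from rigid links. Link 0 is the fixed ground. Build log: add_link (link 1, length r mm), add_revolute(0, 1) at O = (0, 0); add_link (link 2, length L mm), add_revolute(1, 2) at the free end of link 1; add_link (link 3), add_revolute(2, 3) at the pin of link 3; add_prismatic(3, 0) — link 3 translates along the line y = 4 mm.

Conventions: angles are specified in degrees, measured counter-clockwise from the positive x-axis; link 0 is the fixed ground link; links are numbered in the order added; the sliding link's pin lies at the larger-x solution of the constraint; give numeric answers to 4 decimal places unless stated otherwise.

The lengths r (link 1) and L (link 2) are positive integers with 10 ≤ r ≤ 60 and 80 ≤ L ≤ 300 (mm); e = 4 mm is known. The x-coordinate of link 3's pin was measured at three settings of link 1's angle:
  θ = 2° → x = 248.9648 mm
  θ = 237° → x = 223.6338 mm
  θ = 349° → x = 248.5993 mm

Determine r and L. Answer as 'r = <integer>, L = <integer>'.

constraint per measurement: (x − r cos θ)² + (r sin θ − e)² = L²
subtracting the θ₁ and θ₂ equations cancels the r² and L² terms:
r = (x₁² − x₂²) / (2[(x₁cos θ₁ + e sin θ₁) − (x₂cos θ₂ + e sin θ₂)]) = 16.0000 → r = 16
L² = (x₁ − r cos θ₁)² + (r sin θ₁ − e)² = 54288.9841 → L = 233.0000 → L = 233
check at θ₃=349°: x = 248.5993 (printed 248.5993) ✓

r = 16, L = 233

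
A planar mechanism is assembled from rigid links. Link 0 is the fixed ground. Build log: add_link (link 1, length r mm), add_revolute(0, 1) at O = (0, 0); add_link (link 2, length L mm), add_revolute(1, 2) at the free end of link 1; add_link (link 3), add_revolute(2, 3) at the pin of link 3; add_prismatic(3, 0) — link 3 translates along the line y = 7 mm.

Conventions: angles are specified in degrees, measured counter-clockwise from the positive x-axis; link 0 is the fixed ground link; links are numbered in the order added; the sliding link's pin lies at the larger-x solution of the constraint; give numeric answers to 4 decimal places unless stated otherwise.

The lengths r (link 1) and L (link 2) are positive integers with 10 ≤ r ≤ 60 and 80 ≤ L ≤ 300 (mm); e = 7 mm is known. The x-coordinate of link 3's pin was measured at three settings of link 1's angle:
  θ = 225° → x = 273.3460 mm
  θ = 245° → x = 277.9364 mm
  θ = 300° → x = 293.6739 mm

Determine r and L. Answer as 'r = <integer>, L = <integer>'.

constraint per measurement: (x − r cos θ)² + (r sin θ − e)² = L²
subtracting the θ₁ and θ₂ equations cancels the r² and L² terms:
r = (x₁² − x₂²) / (2[(x₁cos θ₁ + e sin θ₁) − (x₂cos θ₂ + e sin θ₂)]) = 17.0000 → r = 17
L² = (x₁ − r cos θ₁)² + (r sin θ₁ − e)² = 81796.0107 → L = 286.0000 → L = 286
check at θ₃=300°: x = 293.6739 (printed 293.6739) ✓

r = 17, L = 286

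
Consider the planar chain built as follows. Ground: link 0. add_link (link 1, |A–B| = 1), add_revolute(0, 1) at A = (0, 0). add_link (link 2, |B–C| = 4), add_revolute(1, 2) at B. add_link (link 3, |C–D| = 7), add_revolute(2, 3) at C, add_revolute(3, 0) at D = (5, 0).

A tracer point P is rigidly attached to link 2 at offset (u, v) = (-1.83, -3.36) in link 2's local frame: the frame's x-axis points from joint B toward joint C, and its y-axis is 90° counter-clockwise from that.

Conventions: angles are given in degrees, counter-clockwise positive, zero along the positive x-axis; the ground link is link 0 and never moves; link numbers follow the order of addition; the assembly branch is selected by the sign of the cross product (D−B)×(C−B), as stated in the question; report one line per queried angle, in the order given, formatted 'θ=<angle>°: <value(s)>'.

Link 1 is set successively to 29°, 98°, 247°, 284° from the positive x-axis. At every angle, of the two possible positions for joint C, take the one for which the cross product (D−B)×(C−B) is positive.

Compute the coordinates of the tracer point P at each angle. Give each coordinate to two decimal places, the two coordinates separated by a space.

A=(0,0), D=(5.00,0)
θ=29°: B = A + 1.00·(cos29°, sin29°) = (0.8746, 0.4848)
θ=29°: |BD| = 4.1538
θ=29°: circle(B,4.00) ∩ circle(D,7.00): a=-1.8954, h=3.5224
θ=29°:   candidates: C₊=(-0.5967,4.2044) cross=14.631; C₋=(-1.4190,-2.7923) cross=-14.631
θ=29°:   branch + wants cross > 0 → take C=(-0.5967,4.2044) (cross=14.631)
θ=29°: ex = (C−B)/|BC| = (-0.3678,0.9299); ey = (-0.9299,-0.3678)
θ=29°: P = B + -1.83·ex + -3.36·ey = (4.6722,0.0190)
θ=98°: B = A + 1.00·(cos98°, sin98°) = (-0.1392, 0.9903)
θ=98°: |BD| = 5.2337
θ=98°: circle(B,4.00) ∩ circle(D,7.00): a=-0.5358, h=3.9640
θ=98°:   candidates: C₊=(0.0847,4.9840) cross=20.746; C₋=(-1.4153,-2.8007) cross=-20.746
θ=98°:   branch + wants cross > 0 → take C=(0.0847,4.9840) (cross=20.746)
θ=98°: ex = (C−B)/|BC| = (0.0560,0.9984); ey = (-0.9984,0.0560)
θ=98°: P = B + -1.83·ex + -3.36·ey = (3.1131,-1.0249)
θ=247°: B = A + 1.00·(cos247°, sin247°) = (-0.3907, -0.9205)
θ=247°: |BD| = 5.4688
θ=247°: circle(B,4.00) ∩ circle(D,7.00): a=-0.2828, h=3.9900
θ=247°:   candidates: C₊=(-1.3411,2.9650) cross=21.820; C₋=(0.0021,-4.9012) cross=-21.820
θ=247°:   branch + wants cross > 0 → take C=(-1.3411,2.9650) (cross=21.820)
θ=247°: ex = (C−B)/|BC| = (-0.2376,0.9714); ey = (-0.9714,-0.2376)
θ=247°: P = B + -1.83·ex + -3.36·ey = (3.3078,-1.8998)
θ=284°: B = A + 1.00·(cos284°, sin284°) = (0.2419, -0.9703)
θ=284°: |BD| = 4.8560
θ=284°: circle(B,4.00) ∩ circle(D,7.00): a=-0.9699, h=3.8806
θ=284°:   candidates: C₊=(-1.4838,2.6383) cross=18.844; C₋=(0.0670,-4.9665) cross=-18.844
θ=284°:   branch + wants cross > 0 → take C=(-1.4838,2.6383) (cross=18.844)
θ=284°: ex = (C−B)/|BC| = (-0.4314,0.9021); ey = (-0.9021,-0.4314)
θ=284°: P = B + -1.83·ex + -3.36·ey = (4.0626,-1.1716)

θ=29°: 4.67 0.02
θ=98°: 3.11 -1.02
θ=247°: 3.31 -1.90
θ=284°: 4.06 -1.17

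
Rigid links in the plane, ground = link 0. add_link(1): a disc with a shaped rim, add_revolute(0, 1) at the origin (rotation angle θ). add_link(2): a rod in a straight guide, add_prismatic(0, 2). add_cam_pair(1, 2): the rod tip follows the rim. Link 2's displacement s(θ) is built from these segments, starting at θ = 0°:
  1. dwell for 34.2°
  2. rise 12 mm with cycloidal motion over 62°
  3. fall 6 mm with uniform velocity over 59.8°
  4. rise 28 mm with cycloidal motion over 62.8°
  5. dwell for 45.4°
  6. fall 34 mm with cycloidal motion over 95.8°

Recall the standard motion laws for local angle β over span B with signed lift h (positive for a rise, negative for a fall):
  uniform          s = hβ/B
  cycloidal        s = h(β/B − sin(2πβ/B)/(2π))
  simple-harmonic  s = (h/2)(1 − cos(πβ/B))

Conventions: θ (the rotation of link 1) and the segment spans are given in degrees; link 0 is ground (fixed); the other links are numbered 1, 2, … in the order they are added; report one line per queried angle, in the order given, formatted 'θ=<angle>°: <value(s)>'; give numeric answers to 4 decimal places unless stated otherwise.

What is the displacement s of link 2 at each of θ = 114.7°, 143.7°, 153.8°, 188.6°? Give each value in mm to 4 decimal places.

segment 1 (0° to 34.2°, dwell): s unchanged at 0.0000
segment 2 (34.2° to 96.2°, cycloidal, h = 12) is passed completely: s = 0.0000 + (12) = 12.0000
θ = 114.7° falls in segment 3 (96.2° to 156°, uniform, h = -6): β = 114.7 − 96.2 = 18.5°, B = 59.8°; Δs = -6·18.5/59.8 = -1.8562; s = 12.0000 − 1.8562 = 10.1438
θ = 143.7° falls in segment 3 (96.2° to 156°, uniform, h = -6): β = 143.7 − 96.2 = 47.5°, B = 59.8°; Δs = -6·47.5/59.8 = -4.7659; s = 12.0000 − 4.7659 = 7.2341
θ = 153.8° falls in segment 3 (96.2° to 156°, uniform, h = -6): β = 153.8 − 96.2 = 57.6°, B = 59.8°; Δs = -6·57.6/59.8 = -5.7793; s = 12.0000 − 5.7793 = 6.2207
segment 3 (96.2° to 156°, uniform, h = -6) is passed completely: s = 12.0000 + (-6) = 6.0000
θ = 188.6° falls in segment 4 (156° to 218.8°, cycloidal, h = 28): β = 188.6 − 156 = 32.6°, B = 62.8°; Δs = 28·(0.5191 − sin(2π·0.5191)/(2π)) = 15.0688; s = 6.0000 + 15.0688 = 21.0688

θ=114.7°: 10.1438
θ=143.7°: 7.2341
θ=153.8°: 6.2207
θ=188.6°: 21.0688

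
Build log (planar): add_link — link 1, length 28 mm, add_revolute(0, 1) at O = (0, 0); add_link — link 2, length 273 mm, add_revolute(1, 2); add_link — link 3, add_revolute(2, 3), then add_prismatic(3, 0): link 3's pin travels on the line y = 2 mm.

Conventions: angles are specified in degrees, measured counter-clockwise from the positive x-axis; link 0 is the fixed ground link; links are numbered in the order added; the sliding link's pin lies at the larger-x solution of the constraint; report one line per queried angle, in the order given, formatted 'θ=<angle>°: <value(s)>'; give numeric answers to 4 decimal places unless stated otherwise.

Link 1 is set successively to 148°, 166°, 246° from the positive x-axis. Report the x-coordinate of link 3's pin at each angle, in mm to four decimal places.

geometry: r = 28 mm, L = 273 mm, e = 2 mm
θ=148°: crank pin P = (r cos θ, r sin θ) = (-23.745347, 14.837739)
θ=148°: h = r sin θ − e = 14.837739 − 2 = 12.837739
θ=148°: x = r cos θ + √(L² − h²) = -23.745347 + 272.697988 = 248.952641
θ=166°: crank pin P = (r cos θ, r sin θ) = (-27.168280, 6.773813)
θ=166°: h = r sin θ − e = 6.773813 − 2 = 4.773813
θ=166°: x = r cos θ + √(L² − h²) = -27.168280 + 272.958258 = 245.789978
θ=246°: crank pin P = (r cos θ, r sin θ) = (-11.388626, -25.579273)
θ=246°: h = r sin θ − e = -25.579273 − 2 = -27.579273
θ=246°: x = r cos θ + √(L² − h²) = -11.388626 + 271.603357 = 260.214731

θ=148°: 248.9526
θ=166°: 245.7900
θ=246°: 260.2147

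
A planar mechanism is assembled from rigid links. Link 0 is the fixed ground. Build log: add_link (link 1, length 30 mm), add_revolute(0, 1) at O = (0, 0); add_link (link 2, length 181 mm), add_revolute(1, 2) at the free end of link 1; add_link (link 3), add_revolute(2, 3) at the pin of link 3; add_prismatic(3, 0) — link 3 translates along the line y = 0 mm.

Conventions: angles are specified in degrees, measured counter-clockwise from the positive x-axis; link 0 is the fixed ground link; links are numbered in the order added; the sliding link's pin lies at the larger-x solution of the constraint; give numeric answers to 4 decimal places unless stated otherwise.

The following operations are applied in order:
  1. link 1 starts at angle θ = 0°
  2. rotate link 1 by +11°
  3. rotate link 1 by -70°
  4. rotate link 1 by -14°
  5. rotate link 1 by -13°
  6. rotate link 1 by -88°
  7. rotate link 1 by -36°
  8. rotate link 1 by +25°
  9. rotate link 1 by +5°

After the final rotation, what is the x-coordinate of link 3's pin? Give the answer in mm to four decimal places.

geometry: r = 30 mm, L = 181 mm, e = 0 mm; θ starts at 0°
rotate link 1 by +11°: θ ← 0° +11° = 11°
rotate link 1 by -70°: θ ← 11° -70° = -59°
rotate link 1 by -14°: θ ← -59° -14° = -73°
rotate link 1 by -13°: θ ← -73° -13° = -86°
rotate link 1 by -88°: θ ← -86° -88° = -174°
rotate link 1 by -36°: θ ← -174° -36° = -210°
rotate link 1 by +25°: θ ← -210° +25° = -185°
rotate link 1 by +5°: θ ← -185° +5° = -180°
crank pin P = (r cos θ, r sin θ) = (-30.000000, -0.000000)
h = r sin θ − e = -0.000000 − 0 = -0.000000
x = r cos θ + √(L² − h²) = -30.000000 + 181.000000 = 151.000000

151.0000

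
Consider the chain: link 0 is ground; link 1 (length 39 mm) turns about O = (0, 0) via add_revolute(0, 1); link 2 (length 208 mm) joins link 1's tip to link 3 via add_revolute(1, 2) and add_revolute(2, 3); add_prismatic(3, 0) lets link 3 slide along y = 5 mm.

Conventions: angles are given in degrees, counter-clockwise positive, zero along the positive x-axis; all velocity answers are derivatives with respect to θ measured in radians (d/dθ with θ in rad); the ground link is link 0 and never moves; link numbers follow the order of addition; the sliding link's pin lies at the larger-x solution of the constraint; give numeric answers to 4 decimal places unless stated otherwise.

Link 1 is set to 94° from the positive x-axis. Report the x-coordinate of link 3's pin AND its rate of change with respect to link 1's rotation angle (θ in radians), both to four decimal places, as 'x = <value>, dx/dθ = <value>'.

geometry: r = 39 mm, L = 208 mm, e = 5 mm
crank pin P = (r cos θ, r sin θ) = (-2.720502, 38.904998)
h = r sin θ − e = 38.904998 − 5 = 33.904998
x = r cos θ + √(L² − h²) = -2.720502 + 205.218057 = 202.497555
dx/dθ = −r sin θ − h·r cos θ/√(L² − h²) (θ in radians; h = 33.904998) = -38.455532

x = 202.4976, dx/dθ = -38.4555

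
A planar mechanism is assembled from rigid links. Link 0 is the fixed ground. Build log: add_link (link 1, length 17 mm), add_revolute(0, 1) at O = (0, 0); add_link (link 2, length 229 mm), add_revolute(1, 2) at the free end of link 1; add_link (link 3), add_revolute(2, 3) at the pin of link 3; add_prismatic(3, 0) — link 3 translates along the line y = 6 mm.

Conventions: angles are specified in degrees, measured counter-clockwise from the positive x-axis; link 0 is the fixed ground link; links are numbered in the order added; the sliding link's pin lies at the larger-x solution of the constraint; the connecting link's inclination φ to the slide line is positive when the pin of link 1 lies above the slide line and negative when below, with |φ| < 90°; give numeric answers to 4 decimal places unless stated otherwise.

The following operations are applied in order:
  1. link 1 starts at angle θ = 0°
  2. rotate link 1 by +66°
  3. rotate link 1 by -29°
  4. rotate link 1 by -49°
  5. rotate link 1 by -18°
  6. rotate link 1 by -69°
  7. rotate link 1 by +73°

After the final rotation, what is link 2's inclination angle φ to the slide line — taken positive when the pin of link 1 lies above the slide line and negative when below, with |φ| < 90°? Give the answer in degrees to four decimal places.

geometry: r = 17 mm, L = 229 mm, e = 6 mm; θ starts at 0°
rotate link 1 by +66°: θ ← 0° +66° = 66°
rotate link 1 by -29°: θ ← 66° -29° = 37°
rotate link 1 by -49°: θ ← 37° -49° = -12°
rotate link 1 by -18°: θ ← -12° -18° = -30°
rotate link 1 by -69°: θ ← -30° -69° = -99°
rotate link 1 by +73°: θ ← -99° +73° = -26°
h = r sin θ − e = -7.452309 − 6 = -13.452309
sin φ = h / L = -13.452309 / 229 = -0.05874371
φ = arcsin(-0.05874371) = -3.367705°

-3.3677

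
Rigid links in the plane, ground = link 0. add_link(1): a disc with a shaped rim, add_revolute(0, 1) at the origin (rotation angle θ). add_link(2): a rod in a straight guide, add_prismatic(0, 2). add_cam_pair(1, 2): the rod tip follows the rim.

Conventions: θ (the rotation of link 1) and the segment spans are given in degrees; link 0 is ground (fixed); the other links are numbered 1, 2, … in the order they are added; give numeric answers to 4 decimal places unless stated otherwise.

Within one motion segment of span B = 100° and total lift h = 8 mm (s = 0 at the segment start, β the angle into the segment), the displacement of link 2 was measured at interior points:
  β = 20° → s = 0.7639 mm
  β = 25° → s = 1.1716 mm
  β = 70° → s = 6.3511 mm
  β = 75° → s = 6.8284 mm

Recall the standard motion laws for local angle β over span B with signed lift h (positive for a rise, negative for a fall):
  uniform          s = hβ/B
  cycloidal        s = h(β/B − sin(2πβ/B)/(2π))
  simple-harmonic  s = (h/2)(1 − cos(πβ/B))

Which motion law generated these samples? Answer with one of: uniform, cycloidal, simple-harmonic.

candidates at β/B = r: uniform s = h·r (linear in β); cycloidal s = h·(r − sin(2πr)/(2π)); simple-harmonic s = (h/2)(1 − cos(πr))
β=20°: printed 0.7639 | uniform 1.6000, cycloidal 0.3891, simple-harmonic 0.7639
β=25°: printed 1.1716 | uniform 2.0000, cycloidal 0.7268, simple-harmonic 1.1716
β=70°: printed 6.3511 | uniform 5.6000, cycloidal 6.8109, simple-harmonic 6.3511
β=75°: printed 6.8284 | uniform 6.0000, cycloidal 7.2732, simple-harmonic 6.8284
only one law matches every sample → simple-harmonic

simple-harmonic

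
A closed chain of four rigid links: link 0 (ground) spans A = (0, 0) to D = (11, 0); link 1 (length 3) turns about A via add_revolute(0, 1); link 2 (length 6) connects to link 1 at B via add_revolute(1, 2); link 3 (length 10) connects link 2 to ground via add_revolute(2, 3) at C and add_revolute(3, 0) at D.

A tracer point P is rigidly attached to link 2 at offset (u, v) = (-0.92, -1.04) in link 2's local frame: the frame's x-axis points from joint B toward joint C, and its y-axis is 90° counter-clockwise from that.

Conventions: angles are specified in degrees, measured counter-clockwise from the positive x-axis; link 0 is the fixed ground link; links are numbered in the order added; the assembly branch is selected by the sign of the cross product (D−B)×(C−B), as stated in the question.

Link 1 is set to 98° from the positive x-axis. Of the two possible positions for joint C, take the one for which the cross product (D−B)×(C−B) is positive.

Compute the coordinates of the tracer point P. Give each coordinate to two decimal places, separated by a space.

A=(0,0), D=(11.00,0)
B = A + 3.00·(cos98°, sin98°) = (-0.4175, 2.9708)
|BD| = 11.7977
circle(B,6.00) ∩ circle(D,10.00): a=3.1864, h=5.0840
  candidates: C₊=(3.9465,7.0885) cross=59.979; C₋=(1.3860,-2.7517) cross=-59.979
  branch + wants cross > 0 → take C=(3.9465,7.0885) (cross=59.979)
ex = (C−B)/|BC| = (0.7273,0.6863); ey = (-0.6863,0.7273)
P = B + -0.92·ex + -1.04·ey = (-0.3729,1.5830)

-0.37 1.58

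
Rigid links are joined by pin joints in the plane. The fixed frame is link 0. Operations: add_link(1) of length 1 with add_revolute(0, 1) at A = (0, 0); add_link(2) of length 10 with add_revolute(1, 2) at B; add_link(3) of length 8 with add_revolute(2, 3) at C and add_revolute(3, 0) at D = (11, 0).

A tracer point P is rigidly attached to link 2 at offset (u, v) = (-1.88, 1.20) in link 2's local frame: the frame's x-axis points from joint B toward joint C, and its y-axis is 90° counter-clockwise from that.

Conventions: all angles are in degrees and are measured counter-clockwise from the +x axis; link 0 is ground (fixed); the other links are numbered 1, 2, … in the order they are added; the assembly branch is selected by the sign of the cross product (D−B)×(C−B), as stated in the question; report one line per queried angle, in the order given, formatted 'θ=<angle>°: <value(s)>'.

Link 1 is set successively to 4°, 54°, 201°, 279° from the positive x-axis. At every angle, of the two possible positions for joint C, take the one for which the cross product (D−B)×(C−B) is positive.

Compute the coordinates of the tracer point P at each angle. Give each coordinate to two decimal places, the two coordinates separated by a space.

A=(0,0), D=(11.00,0)
θ=4°: B = A + 1.00·(cos4°, sin4°) = (0.9976, 0.0698)
θ=4°: |BD| = 10.0027
θ=4°: circle(B,10.00) ∩ circle(D,8.00): a=6.8009, h=7.3313
θ=4°:   candidates: C₊=(7.8494,7.3535) cross=73.333; C₋=(7.7471,-7.3088) cross=-73.333
θ=4°:   branch + wants cross > 0 → take C=(7.8494,7.3535) (cross=73.333)
θ=4°: ex = (C−B)/|BC| = (0.6852,0.7284); ey = (-0.7284,0.6852)
θ=4°: P = B + -1.88·ex + 1.20·ey = (-1.1646,-0.4774)
θ=54°: B = A + 1.00·(cos54°, sin54°) = (0.5878, 0.8090)
θ=54°: |BD| = 10.4436
θ=54°: circle(B,10.00) ∩ circle(D,8.00): a=6.9453, h=7.1946
θ=54°:   candidates: C₊=(8.0696,7.4440) cross=75.137; C₋=(6.9549,-6.9020) cross=-75.137
θ=54°:   branch + wants cross > 0 → take C=(8.0696,7.4440) (cross=75.137)
θ=54°: ex = (C−B)/|BC| = (0.7482,0.6635); ey = (-0.6635,0.7482)
θ=54°: P = B + -1.88·ex + 1.20·ey = (-1.6150,0.4595)
θ=201°: B = A + 1.00·(cos201°, sin201°) = (-0.9336, -0.3584)
θ=201°: |BD| = 11.9390
θ=201°: circle(B,10.00) ∩ circle(D,8.00): a=7.4771, h=6.6402
θ=201°:   candidates: C₊=(6.3409,6.5033) cross=79.277; C₋=(6.7395,-6.7711) cross=-79.277
θ=201°:   branch + wants cross > 0 → take C=(6.3409,6.5033) (cross=79.277)
θ=201°: ex = (C−B)/|BC| = (0.7274,0.6862); ey = (-0.6862,0.7274)
θ=201°: P = B + -1.88·ex + 1.20·ey = (-3.1246,-0.7754)
θ=279°: B = A + 1.00·(cos279°, sin279°) = (0.1564, -0.9877)
θ=279°: |BD| = 10.8885
θ=279°: circle(B,10.00) ∩ circle(D,8.00): a=7.0974, h=7.0447
θ=279°:   candidates: C₊=(6.5855,6.6718) cross=76.706; C₋=(7.8636,-7.3595) cross=-76.706
θ=279°:   branch + wants cross > 0 → take C=(6.5855,6.6718) (cross=76.706)
θ=279°: ex = (C−B)/|BC| = (0.6429,0.7659); ey = (-0.7659,0.6429)
θ=279°: P = B + -1.88·ex + 1.20·ey = (-1.9714,-1.6562)

θ=4°: -1.16 -0.48
θ=54°: -1.61 0.46
θ=201°: -3.12 -0.78
θ=279°: -1.97 -1.66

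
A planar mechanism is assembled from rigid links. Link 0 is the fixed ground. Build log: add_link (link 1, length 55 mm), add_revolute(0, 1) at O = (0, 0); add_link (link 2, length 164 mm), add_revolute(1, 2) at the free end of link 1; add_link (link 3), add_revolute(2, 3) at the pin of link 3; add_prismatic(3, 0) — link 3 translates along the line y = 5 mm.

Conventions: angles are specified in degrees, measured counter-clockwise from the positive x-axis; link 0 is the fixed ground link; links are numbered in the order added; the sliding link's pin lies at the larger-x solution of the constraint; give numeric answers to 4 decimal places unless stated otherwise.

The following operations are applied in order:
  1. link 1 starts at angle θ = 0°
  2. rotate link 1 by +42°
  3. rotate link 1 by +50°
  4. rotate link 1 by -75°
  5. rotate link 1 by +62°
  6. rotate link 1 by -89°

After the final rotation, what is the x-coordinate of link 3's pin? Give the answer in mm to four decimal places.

geometry: r = 55 mm, L = 164 mm, e = 5 mm; θ starts at 0°
rotate link 1 by +42°: θ ← 0° +42° = 42°
rotate link 1 by +50°: θ ← 42° +50° = 92°
rotate link 1 by -75°: θ ← 92° -75° = 17°
rotate link 1 by +62°: θ ← 17° +62° = 79°
rotate link 1 by -89°: θ ← 79° -89° = -10°
crank pin P = (r cos θ, r sin θ) = (54.164426, -9.550650)
h = r sin θ − e = -9.550650 − 5 = -14.550650
x = r cos θ + √(L² − h²) = 54.164426 + 163.353233 = 217.517659

217.5177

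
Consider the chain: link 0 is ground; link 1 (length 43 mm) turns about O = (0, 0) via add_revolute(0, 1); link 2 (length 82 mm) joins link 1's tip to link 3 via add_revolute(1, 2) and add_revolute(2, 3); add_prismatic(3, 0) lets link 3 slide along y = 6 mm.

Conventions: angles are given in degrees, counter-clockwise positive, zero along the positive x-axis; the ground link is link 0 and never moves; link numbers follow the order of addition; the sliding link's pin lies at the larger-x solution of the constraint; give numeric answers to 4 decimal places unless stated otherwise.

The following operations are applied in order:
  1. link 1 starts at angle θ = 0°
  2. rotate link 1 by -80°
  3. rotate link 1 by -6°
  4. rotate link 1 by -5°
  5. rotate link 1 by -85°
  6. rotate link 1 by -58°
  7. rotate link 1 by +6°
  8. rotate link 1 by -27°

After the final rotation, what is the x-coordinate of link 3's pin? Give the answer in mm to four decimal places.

geometry: r = 43 mm, L = 82 mm, e = 6 mm; θ starts at 0°
rotate link 1 by -80°: θ ← 0° -80° = -80°
rotate link 1 by -6°: θ ← -80° -6° = -86°
rotate link 1 by -5°: θ ← -86° -5° = -91°
rotate link 1 by -85°: θ ← -91° -85° = -176°
rotate link 1 by -58°: θ ← -176° -58° = -234°
rotate link 1 by +6°: θ ← -234° +6° = -228°
rotate link 1 by -27°: θ ← -228° -27° = -255°
crank pin P = (r cos θ, r sin θ) = (-11.129219, 41.534811)
h = r sin θ − e = 41.534811 − 6 = 35.534811
x = r cos θ + √(L² − h²) = -11.129219 + 73.900455 = 62.771236

62.7712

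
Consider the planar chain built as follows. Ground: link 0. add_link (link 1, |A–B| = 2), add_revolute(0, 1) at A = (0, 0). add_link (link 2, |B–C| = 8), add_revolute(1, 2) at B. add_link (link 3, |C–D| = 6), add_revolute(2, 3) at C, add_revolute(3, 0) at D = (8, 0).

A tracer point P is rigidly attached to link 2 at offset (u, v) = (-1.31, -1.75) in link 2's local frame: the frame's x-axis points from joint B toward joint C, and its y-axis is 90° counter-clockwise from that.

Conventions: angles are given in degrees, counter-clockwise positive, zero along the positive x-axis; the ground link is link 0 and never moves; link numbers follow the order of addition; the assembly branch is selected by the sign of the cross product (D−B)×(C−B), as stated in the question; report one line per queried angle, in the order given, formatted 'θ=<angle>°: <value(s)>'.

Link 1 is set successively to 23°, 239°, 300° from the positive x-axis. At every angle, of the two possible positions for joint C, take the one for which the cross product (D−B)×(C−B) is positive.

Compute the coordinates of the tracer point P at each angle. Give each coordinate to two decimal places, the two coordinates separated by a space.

A=(0,0), D=(8.00,0)
θ=23°: B = A + 2.00·(cos23°, sin23°) = (1.8410, 0.7815)
θ=23°: |BD| = 6.2084
θ=23°: circle(B,8.00) ∩ circle(D,6.00): a=5.3592, h=5.9396
θ=23°:   candidates: C₊=(7.9052,5.9993) cross=36.875; C₋=(6.4100,-5.7855) cross=-36.875
θ=23°:   branch + wants cross > 0 → take C=(7.9052,5.9993) (cross=36.875)
θ=23°: ex = (C−B)/|BC| = (0.7580,0.6522); ey = (-0.6522,0.7580)
θ=23°: P = B + -1.31·ex + -1.75·ey = (1.9894,-1.3995)
θ=239°: B = A + 2.00·(cos239°, sin239°) = (-1.0301, -1.7143)
θ=239°: |BD| = 9.1914
θ=239°: circle(B,8.00) ∩ circle(D,6.00): a=6.1189, h=5.1536
θ=239°:   candidates: C₊=(4.0202,4.4901) cross=47.369; C₋=(5.9426,-5.6362) cross=-47.369
θ=239°:   branch + wants cross > 0 → take C=(4.0202,4.4901) (cross=47.369)
θ=239°: ex = (C−B)/|BC| = (0.6313,0.7756); ey = (-0.7756,0.6313)
θ=239°: P = B + -1.31·ex + -1.75·ey = (-0.4998,-3.8351)
θ=300°: B = A + 2.00·(cos300°, sin300°) = (1.0000, -1.7321)
θ=300°: |BD| = 7.2111
θ=300°: circle(B,8.00) ∩ circle(D,6.00): a=5.5470, h=5.7646
θ=300°:   candidates: C₊=(5.0000,5.1962) cross=41.569; C₋=(7.7692,-5.9956) cross=-41.569
θ=300°:   branch + wants cross > 0 → take C=(5.0000,5.1962) (cross=41.569)
θ=300°: ex = (C−B)/|BC| = (0.5000,0.8660); ey = (-0.8660,0.5000)
θ=300°: P = B + -1.31·ex + -1.75·ey = (1.8605,-3.7415)

θ=23°: 1.99 -1.40
θ=239°: -0.50 -3.84
θ=300°: 1.86 -3.74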